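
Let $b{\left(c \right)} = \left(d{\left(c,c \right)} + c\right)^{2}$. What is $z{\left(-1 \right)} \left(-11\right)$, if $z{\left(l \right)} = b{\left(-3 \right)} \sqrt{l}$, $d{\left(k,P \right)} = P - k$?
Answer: $- 99 i \approx - 99.0 i$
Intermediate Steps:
$b{\left(c \right)} = c^{2}$ ($b{\left(c \right)} = \left(\left(c - c\right) + c\right)^{2} = \left(0 + c\right)^{2} = c^{2}$)
$z{\left(l \right)} = 9 \sqrt{l}$ ($z{\left(l \right)} = \left(-3\right)^{2} \sqrt{l} = 9 \sqrt{l}$)
$z{\left(-1 \right)} \left(-11\right) = 9 \sqrt{-1} \left(-11\right) = 9 i \left(-11\right) = - 99 i$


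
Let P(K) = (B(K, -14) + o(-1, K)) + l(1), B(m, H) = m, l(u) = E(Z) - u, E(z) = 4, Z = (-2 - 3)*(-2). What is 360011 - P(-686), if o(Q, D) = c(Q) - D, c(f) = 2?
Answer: 360006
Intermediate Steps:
Z = 10 (Z = -5*(-2) = 10)
l(u) = 4 - u
o(Q, D) = 2 - D
P(K) = 5 (P(K) = (K + (2 - K)) + (4 - 1*1) = 2 + (4 - 1) = 2 + 3 = 5)
360011 - P(-686) = 360011 - 1*5 = 360011 - 5 = 360006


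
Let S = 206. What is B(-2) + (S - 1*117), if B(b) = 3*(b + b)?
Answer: 77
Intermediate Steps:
B(b) = 6*b (B(b) = 3*(2*b) = 6*b)
B(-2) + (S - 1*117) = 6*(-2) + (206 - 1*117) = -12 + (206 - 117) = -12 + 89 = 77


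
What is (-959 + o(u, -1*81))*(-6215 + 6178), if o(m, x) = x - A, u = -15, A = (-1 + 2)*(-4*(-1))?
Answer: 38628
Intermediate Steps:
A = 4 (A = 1*4 = 4)
o(m, x) = -4 + x (o(m, x) = x - 1*4 = x - 4 = -4 + x)
(-959 + o(u, -1*81))*(-6215 + 6178) = (-959 + (-4 - 1*81))*(-6215 + 6178) = (-959 + (-4 - 81))*(-37) = (-959 - 85)*(-37) = -1044*(-37) = 38628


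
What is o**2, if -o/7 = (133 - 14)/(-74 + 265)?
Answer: 693889/36481 ≈ 19.021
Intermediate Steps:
o = -833/191 (o = -7*(133 - 14)/(-74 + 265) = -833/191 ≈ -4.3613)
o**2 = (-833/191)**2 = 693889/36481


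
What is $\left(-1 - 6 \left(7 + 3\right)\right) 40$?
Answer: $-2440$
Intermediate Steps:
$\left(-1 - 6 \left(7 + 3\right)\right) 40 = \left(-1 - 60\right) 40 = \left(-61\right) 40 = -2440$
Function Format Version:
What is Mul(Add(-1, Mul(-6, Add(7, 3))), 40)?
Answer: -2440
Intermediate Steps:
Mul(Add(-1, Mul(-6, Add(7, 3))), 40) = Mul(Add(-1, Mul(-6, 10)), 40) = Mul(Add(-1, -60), 40) = Mul(-61, 40) = -2440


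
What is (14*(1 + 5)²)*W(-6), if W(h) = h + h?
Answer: -6048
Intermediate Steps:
W(h) = 2*h
(14*(1 + 5)²)*W(-6) = (14*(1 + 5)²)*(2*(-6)) = (14*6²)*(-12) = (14*36)*(-12) = 504*(-12) = -6048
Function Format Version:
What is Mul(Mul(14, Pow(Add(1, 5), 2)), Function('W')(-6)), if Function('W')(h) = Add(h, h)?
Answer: -6048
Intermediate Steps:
Function('W')(h) = Mul(2, h)
Mul(Mul(14, Pow(Add(1, 5), 2)), Function('W')(-6)) = Mul(Mul(14, Pow(Add(1, 5), 2)), Mul(2, -6)) = Mul(Mul(14, Pow(6, 2)), -12) = Mul(Mul(14, 36), -12) = Mul(504, -12) = -6048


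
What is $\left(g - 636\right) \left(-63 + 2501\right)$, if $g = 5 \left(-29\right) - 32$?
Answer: $-1982094$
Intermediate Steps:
$g = -177$ ($g = -145 - 32 = -177$)
$\left(g - 636\right) \left(-63 + 2501\right) = \left(-177 - 636\right) \left(-63 + 2501\right) = \left(-813\right) 2438 = -1982094$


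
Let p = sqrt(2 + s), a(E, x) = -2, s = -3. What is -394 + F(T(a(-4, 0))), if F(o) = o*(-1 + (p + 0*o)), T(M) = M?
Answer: -392 - 2*I ≈ -392.0 - 2.0*I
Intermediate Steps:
p = I (p = sqrt(2 - 3) = sqrt(-1) = I ≈ 1.0*I)
F(o) = o*(-1 + I) (F(o) = o*(-1 + (I + 0*o)) = o*(-1 + (I + 0)) = o*(-1 + I))
-394 + F(T(a(-4, 0))) = -394 - 2*(-1 + I) = -394 + (2 - 2*I) = -392 - 2*I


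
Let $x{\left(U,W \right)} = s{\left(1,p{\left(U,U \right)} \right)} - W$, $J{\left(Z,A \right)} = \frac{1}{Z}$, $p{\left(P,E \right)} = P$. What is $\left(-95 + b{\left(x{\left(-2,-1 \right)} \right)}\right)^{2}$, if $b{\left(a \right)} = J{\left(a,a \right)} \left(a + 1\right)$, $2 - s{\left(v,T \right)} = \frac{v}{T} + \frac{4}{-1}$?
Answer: $\frac{1982464}{225} \approx 8811.0$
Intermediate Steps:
$s{\left(v,T \right)} = 6 - \frac{v}{T}$ ($s{\left(v,T \right)} = 2 - \left(\frac{v}{T} + \frac{4}{-1}\right) = 2 - \left(\frac{v}{T} + 4 \left(-1\right)\right) = 2 - \left(\frac{v}{T} - 4\right) = 2 - \left(-4 + \frac{v}{T}\right) = 2 + \left(4 - \frac{v}{T}\right) = 6 - \frac{v}{T}$)
$x{\left(U,W \right)} = 6 - W - \frac{1}{U}$ ($x{\left(U,W \right)} = \left(6 - 1 \frac{1}{U}\right) - W = \left(6 - \frac{1}{U}\right) - W = 6 - W - \frac{1}{U}$)
$b{\left(a \right)} = \frac{1 + a}{a}$ ($b{\left(a \right)} = \frac{a + 1}{a} = \frac{1 + a}{a}$)
$\left(-95 + b{\left(x{\left(-2,-1 \right)} \right)}\right)^{2} = \left(-95 + \frac{1 - - \frac{15}{2}}{6 - -1 - \frac{1}{-2}}\right)^{2} = \left(-95 + \frac{1 + \left(6 + 1 - - \frac{1}{2}\right)}{6 + 1 - - \frac{1}{2}}\right)^{2} = \left(-95 + \frac{1 + \left(6 + 1 + \frac{1}{2}\right)}{6 + 1 + \frac{1}{2}}\right)^{2} = \left(-95 + \frac{1 + \frac{15}{2}}{\frac{15}{2}}\right)^{2} = \left(-95 + \frac{2}{15} \cdot \frac{17}{2}\right)^{2} = \left(-95 + \frac{17}{15}\right)^{2} = \left(- \frac{1408}{15}\right)^{2} = \frac{1982464}{225}$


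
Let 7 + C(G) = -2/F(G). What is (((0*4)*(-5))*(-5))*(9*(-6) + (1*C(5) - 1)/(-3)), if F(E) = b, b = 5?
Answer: 0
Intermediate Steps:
F(E) = 5
C(G) = -37/5 (C(G) = -7 - 2/5 = -37/5)
(((0*4)*(-5))*(-5))*(9*(-6) + (1*C(5) - 1)/(-3)) = (((0*4)*(-5))*(-5))*(9*(-6) + (1*(-37/5) - 1)/(-3)) = ((0*(-5))*(-5))*(-54 + (-37/5 - 1)*(-1/3)) = (0*(-5))*(-54 - 42/5*(-1/3)) = 0*(-54 + 14/5) = 0*(-256/5) = 0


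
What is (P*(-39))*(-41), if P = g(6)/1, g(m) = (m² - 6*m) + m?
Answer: 9594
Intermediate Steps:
g(m) = m² - 5*m
P = 6 (P = (6*(-5 + 6))/1 = (6*1)*1 = 6*1 = 6)
(P*(-39))*(-41) = (6*(-39))*(-41) = -234*(-41) = 9594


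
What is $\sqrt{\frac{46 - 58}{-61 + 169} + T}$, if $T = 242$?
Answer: $\frac{\sqrt{2177}}{3} \approx 15.553$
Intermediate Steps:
$\sqrt{\frac{46 - 58}{-61 + 169} + T} = \sqrt{\frac{46 - 58}{-61 + 169} + 242} = \sqrt{- \frac{12}{108} + 242} = \sqrt{\left(-12\right) \frac{1}{108} + 242} = \sqrt{- \frac{1}{9} + 242} = \sqrt{\frac{2177}{9}} = \frac{\sqrt{2177}}{3}$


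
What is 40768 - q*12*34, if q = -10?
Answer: 44848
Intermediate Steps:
40768 - q*12*34 = 40768 - (-10*12)*34 = 40768 - (-120)*34 = 40768 - 1*(-4080) = 40768 + 4080 = 44848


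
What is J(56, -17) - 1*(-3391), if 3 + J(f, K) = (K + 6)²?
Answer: 3509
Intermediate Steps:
J(f, K) = -3 + (6 + K)² (J(f, K) = -3 + (K + 6)² = -3 + (6 + K)²)
J(56, -17) - 1*(-3391) = (-3 + (6 - 17)²) - 1*(-3391) = (-3 + (-11)²) + 3391 = (-3 + 121) + 3391 = 118 + 3391 = 3509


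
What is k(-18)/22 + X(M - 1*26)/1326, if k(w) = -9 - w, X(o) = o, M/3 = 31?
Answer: 3352/7293 ≈ 0.45962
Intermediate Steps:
M = 93 (M = 3*31 = 93)
k(-18)/22 + X(M - 1*26)/1326 = (-9 - 1*(-18))/22 + (93 - 1*26)/1326 = (-9 + 18)*(1/22) + (93 - 26)*(1/1326) = 9*(1/22) + 67*(1/1326) = 9/22 + 67/1326 = 3352/7293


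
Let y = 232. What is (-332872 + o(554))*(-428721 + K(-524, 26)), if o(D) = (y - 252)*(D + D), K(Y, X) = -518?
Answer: 152393580648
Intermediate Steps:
o(D) = -40*D (o(D) = (232 - 252)*(D + D) = -40*D)
(-332872 + o(554))*(-428721 + K(-524, 26)) = (-332872 - 40*554)*(-428721 - 518) = (-332872 - 22160)*(-429239) = -355032*(-429239) = 152393580648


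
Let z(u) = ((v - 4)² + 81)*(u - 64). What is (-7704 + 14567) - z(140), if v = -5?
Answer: -5449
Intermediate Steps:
z(u) = -10368 + 162*u (z(u) = ((-5 - 4)² + 81)*(u - 64) = ((-9)² + 81)*(-64 + u) = (81 + 81)*(-64 + u) = 162*(-64 + u) = -10368 + 162*u)
(-7704 + 14567) - z(140) = (-7704 + 14567) - (-10368 + 162*140) = 6863 - (-10368 + 22680) = 6863 - 1*12312 = 6863 - 12312 = -5449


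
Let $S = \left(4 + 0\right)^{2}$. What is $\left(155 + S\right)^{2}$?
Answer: $29241$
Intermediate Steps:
$S = 16$ ($S = 4^{2} = 16$)
$\left(155 + S\right)^{2} = \left(155 + 16\right)^{2} = 171^{2} = 29241$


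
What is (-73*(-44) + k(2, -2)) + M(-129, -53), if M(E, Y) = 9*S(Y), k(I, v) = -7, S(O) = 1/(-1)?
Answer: 3196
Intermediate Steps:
S(O) = -1
M(E, Y) = -9 (M(E, Y) = 9*(-1) = -9)
(-73*(-44) + k(2, -2)) + M(-129, -53) = (-73*(-44) - 7) - 9 = (3212 - 7) - 9 = 3205 - 9 = 3196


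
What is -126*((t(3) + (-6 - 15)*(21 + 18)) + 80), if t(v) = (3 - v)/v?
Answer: 93114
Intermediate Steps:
t(v) = (3 - v)/v
-126*((t(3) + (-6 - 15)*(21 + 18)) + 80) = -126*(((3 - 1*3)/3 + (-6 - 15)*(21 + 18)) + 80) = -126*(((3 - 3)/3 - 21*39) + 80) = -126*(((⅓)*0 - 819) + 80) = -126*((0 - 819) + 80) = -126*(-819 + 80) = -126*(-739) = 93114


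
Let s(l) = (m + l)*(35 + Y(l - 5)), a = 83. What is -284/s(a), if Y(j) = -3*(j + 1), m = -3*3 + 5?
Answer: 142/7979 ≈ 0.017797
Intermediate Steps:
m = -4 (m = -9 + 5 = -4)
Y(j) = -3 - 3*j (Y(j) = -3*(1 + j) = -3 - 3*j)
s(l) = (-4 + l)*(47 - 3*l) (s(l) = (-4 + l)*(35 + (-3 - 3*(l - 5))) = (-4 + l)*(35 + (-3 - 3*(-5 + l))) = (-4 + l)*(35 + (-3 + (15 - 3*l))) = (-4 + l)*(35 + (12 - 3*l)) = (-4 + l)*(47 - 3*l))
-284/s(a) = -284/(-188 - 3*83**2 + 59*83) = -284/(-188 - 3*6889 + 4897) = -284/(-188 - 20667 + 4897) = -284/(-15958) = -284*(-1/15958) = 142/7979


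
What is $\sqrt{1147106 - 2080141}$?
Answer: $i \sqrt{933035} \approx 965.94 i$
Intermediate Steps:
$\sqrt{1147106 - 2080141} = \sqrt{-933035} = i \sqrt{933035}$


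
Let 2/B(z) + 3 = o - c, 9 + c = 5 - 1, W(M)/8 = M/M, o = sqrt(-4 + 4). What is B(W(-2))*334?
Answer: 334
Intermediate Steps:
o = 0 (o = sqrt(0) = 0)
W(M) = 8 (W(M) = 8*(M/M) = 8*1 = 8)
c = -5 (c = -9 + (5 - 1) = -9 + 4 = -5)
B(z) = 1 (B(z) = 2/(-3 + (0 - 1*(-5))) = 2/(-3 + (0 + 5)) = 2/(-3 + 5) = 2/2 = 2*(1/2) = 1)
B(W(-2))*334 = 1*334 = 334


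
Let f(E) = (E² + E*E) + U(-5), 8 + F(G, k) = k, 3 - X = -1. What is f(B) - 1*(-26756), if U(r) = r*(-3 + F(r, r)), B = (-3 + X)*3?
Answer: 26854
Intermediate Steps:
X = 4 (X = 3 - 1*(-1) = 3 + 1 = 4)
F(G, k) = -8 + k
B = 3 (B = (-3 + 4)*3 = 1*3 = 3)
U(r) = r*(-11 + r) (U(r) = r*(-3 + (-8 + r)) = r*(-11 + r))
f(E) = 80 + 2*E² (f(E) = (E² + E*E) - 5*(-11 - 5) = (E² + E²) - 5*(-16) = 2*E² + 80 = 80 + 2*E²)
f(B) - 1*(-26756) = (80 + 2*3²) - 1*(-26756) = (80 + 2*9) + 26756 = (80 + 18) + 26756 = 98 + 26756 = 26854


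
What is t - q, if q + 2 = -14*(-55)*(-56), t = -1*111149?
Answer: -68027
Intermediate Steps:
t = -111149
q = -43122 (q = -2 - 14*(-55)*(-56) = -2 + 770*(-56) = -2 - 43120 = -43122)
t - q = -111149 - 1*(-43122) = -111149 + 43122 = -68027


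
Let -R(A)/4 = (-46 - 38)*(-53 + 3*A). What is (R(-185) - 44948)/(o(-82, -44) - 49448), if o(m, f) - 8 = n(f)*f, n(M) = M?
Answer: 62309/11876 ≈ 5.2466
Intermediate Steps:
R(A) = -17808 + 1008*A (R(A) = -4*(-46 - 38)*(-53 + 3*A) = -(-336)*(-53 + 3*A) = -4*(4452 - 252*A) = -17808 + 1008*A)
o(m, f) = 8 + f² (o(m, f) = 8 + f*f = 8 + f²)
(R(-185) - 44948)/(o(-82, -44) - 49448) = ((-17808 + 1008*(-185)) - 44948)/((8 + (-44)²) - 49448) = ((-17808 - 186480) - 44948)/((8 + 1936) - 49448) = (-204288 - 44948)/(1944 - 49448) = -249236/(-47504) = -249236*(-1/47504) = 62309/11876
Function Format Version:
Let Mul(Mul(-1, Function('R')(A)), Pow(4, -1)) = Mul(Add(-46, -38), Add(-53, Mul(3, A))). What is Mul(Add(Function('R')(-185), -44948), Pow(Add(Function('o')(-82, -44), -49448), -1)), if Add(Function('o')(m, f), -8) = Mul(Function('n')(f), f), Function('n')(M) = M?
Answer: Rational(62309, 11876) ≈ 5.2466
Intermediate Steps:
Function('R')(A) = Add(-17808, Mul(1008, A)) (Function('R')(A) = Mul(-4, Mul(Add(-46, -38), Add(-53, Mul(3, A)))) = Mul(-4, Mul(-84, Add(-53, Mul(3, A)))) = Mul(-4, Add(4452, Mul(-252, A))) = Add(-17808, Mul(1008, A)))
Function('o')(m, f) = Add(8, Pow(f, 2)) (Function('o')(m, f) = Add(8, Mul(f, f)) = Add(8, Pow(f, 2)))
Mul(Add(Function('R')(-185), -44948), Pow(Add(Function('o')(-82, -44), -49448), -1)) = Mul(Add(Add(-17808, Mul(1008, -185)), -44948), Pow(Add(Add(8, Pow(-44, 2)), -49448), -1)) = Mul(Add(Add(-17808, -186480), -44948), Pow(Add(Add(8, 1936), -49448), -1)) = Mul(Add(-204288, -44948), Pow(Add(1944, -49448), -1)) = Mul(-249236, Pow(-47504, -1)) = Mul(-249236, Rational(-1, 47504)) = Rational(62309, 11876)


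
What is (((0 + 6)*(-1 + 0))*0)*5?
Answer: 0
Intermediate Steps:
(((0 + 6)*(-1 + 0))*0)*5 = ((6*(-1))*0)*5 = -6*0*5 = 0*5 = 0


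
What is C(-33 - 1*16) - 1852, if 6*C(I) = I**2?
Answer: -8711/6 ≈ -1451.8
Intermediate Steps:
C(I) = I**2/6
C(-33 - 1*16) - 1852 = (-33 - 1*16)**2/6 - 1852 = (-33 - 16)**2/6 - 1852 = (1/6)*(-49)**2 - 1852 = (1/6)*2401 - 1852 = 2401/6 - 1852 = -8711/6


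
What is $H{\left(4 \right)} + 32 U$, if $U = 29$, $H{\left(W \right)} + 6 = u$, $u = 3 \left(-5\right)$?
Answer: $907$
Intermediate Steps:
$u = -15$
$H{\left(W \right)} = -21$ ($H{\left(W \right)} = -6 - 15 = -21$)
$H{\left(4 \right)} + 32 U = -21 + 32 \cdot 29 = -21 + 928 = 907$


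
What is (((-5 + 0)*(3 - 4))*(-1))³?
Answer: -125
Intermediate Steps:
(((-5 + 0)*(3 - 4))*(-1))³ = (-5*(-1)*(-1))³ = (5*(-1))³ = (-5)³ = -125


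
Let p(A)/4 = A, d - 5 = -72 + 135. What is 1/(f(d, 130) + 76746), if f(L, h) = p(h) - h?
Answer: 1/77136 ≈ 1.2964e-5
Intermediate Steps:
d = 68 (d = 5 + (-72 + 135) = 5 + 63 = 68)
p(A) = 4*A
f(L, h) = 3*h (f(L, h) = 4*h - h = 3*h)
1/(f(d, 130) + 76746) = 1/(3*130 + 76746) = 1/(390 + 76746) = 1/77136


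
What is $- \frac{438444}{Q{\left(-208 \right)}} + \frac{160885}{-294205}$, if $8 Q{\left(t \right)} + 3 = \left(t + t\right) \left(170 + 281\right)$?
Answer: $\frac{200350850669}{11039689579} \approx 18.148$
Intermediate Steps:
$Q{\left(t \right)} = - \frac{3}{8} + \frac{451 t}{4}$ ($Q{\left(t \right)} = - \frac{3}{8} + \frac{\left(t + t\right) \left(170 + 281\right)}{8} = - \frac{3}{8} + \frac{2 t 451}{8} = - \frac{3}{8} + \frac{902 t}{8} = - \frac{3}{8} + \frac{451 t}{4}$)
$- \frac{438444}{Q{\left(-208 \right)}} + \frac{160885}{-294205} = - \frac{438444}{- \frac{3}{8} + \frac{451}{4} \left(-208\right)} + \frac{160885}{-294205} = - \frac{438444}{- \frac{3}{8} - 23452} + 160885 \left(- \frac{1}{294205}\right) = - \frac{438444}{- \frac{187619}{8}} - \frac{32177}{58841} = \left(-438444\right) \left(- \frac{8}{187619}\right) - \frac{32177}{58841} = \frac{3507552}{187619} - \frac{32177}{58841} = \frac{200350850669}{11039689579}$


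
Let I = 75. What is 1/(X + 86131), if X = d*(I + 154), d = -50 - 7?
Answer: 1/73078 ≈ 1.3684e-5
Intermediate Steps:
d = -57
X = -13053 (X = -57*(75 + 154) = -57*229 = -13053)
1/(X + 86131) = 1/(-13053 + 86131) = 1/73078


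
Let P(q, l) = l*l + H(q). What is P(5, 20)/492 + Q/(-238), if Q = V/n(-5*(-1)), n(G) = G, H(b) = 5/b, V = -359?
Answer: 326909/292740 ≈ 1.1167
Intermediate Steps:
P(q, l) = l**2 + 5/q (P(q, l) = l*l + 5/q = l**2 + 5/q)
Q = -359/5 (Q = -359/((-5*(-1))) = -359/5 ≈ -71.800)
P(5, 20)/492 + Q/(-238) = (20**2 + 5/5)/492 - 359/5/(-238) = (400 + 5*(1/5))*(1/492) - 359/5*(-1/238) = (400 + 1)*(1/492) + 359/1190 = 401*(1/492) + 359/1190 = 401/492 + 359/1190 = 326909/292740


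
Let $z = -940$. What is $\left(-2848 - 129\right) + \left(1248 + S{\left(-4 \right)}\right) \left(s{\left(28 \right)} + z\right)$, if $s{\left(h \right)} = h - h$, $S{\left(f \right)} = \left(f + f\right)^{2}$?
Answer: $-1236257$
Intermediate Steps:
$S{\left(f \right)} = 4 f^{2}$ ($S{\left(f \right)} = \left(2 f\right)^{2} = 4 f^{2}$)
$s{\left(h \right)} = 0$
$\left(-2848 - 129\right) + \left(1248 + S{\left(-4 \right)}\right) \left(s{\left(28 \right)} + z\right) = \left(-2848 - 129\right) + \left(1248 + 4 \left(-4\right)^{2}\right) \left(0 - 940\right) = -2977 + \left(1248 + 4 \cdot 16\right) \left(-940\right) = -2977 + \left(1248 + 64\right) \left(-940\right) = -2977 + 1312 \left(-940\right) = -2977 - 1233280 = -1236257$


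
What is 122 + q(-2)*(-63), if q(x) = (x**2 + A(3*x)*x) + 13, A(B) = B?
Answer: -1705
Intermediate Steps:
q(x) = 13 + 4*x**2 (q(x) = (x**2 + (3*x)*x) + 13 = (x**2 + 3*x**2) + 13 = 4*x**2 + 13 = 13 + 4*x**2)
122 + q(-2)*(-63) = 122 + (13 + 4*(-2)**2)*(-63) = 122 + (13 + 4*4)*(-63) = 122 + (13 + 16)*(-63) = 122 + 29*(-63) = 122 - 1827 = -1705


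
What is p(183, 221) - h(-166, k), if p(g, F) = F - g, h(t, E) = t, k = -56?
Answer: 204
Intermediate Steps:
p(183, 221) - h(-166, k) = (221 - 1*183) - 1*(-166) = (221 - 183) + 166 = 38 + 166 = 204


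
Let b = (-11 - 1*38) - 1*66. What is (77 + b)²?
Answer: 1444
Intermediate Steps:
b = -115 (b = (-11 - 38) - 66 = -49 - 66 = -115)
(77 + b)² = (77 - 115)² = (-38)² = 1444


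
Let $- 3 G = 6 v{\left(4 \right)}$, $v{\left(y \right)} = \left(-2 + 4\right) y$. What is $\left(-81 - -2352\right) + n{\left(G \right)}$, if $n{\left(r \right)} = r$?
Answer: $2255$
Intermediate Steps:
$v{\left(y \right)} = 2 y$
$G = -16$ ($G = - \frac{6 \cdot 2 \cdot 4}{3} = - \frac{6 \cdot 8}{3} = \left(- \frac{1}{3}\right) 48 = -16$)
$\left(-81 - -2352\right) + n{\left(G \right)} = \left(-81 - -2352\right) - 16 = \left(-81 + 2352\right) - 16 = 2271 - 16 = 2255$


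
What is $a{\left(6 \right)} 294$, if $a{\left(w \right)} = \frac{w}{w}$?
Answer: $294$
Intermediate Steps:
$a{\left(w \right)} = 1$
$a{\left(6 \right)} 294 = 1 \cdot 294 = 294$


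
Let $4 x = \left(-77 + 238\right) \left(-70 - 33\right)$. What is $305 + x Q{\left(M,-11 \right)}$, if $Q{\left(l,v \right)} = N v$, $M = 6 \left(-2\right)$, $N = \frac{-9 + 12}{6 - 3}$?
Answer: $\frac{183633}{4} \approx 45908.0$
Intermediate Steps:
$N = 1$ ($N = \frac{3}{3} = 3 \cdot \frac{1}{3} = 1$)
$M = -12$
$x = - \frac{16583}{4}$ ($x = \frac{\left(-77 + 238\right) \left(-70 - 33\right)}{4} = \frac{161 \left(-103\right)}{4} = \frac{1}{4} \left(-16583\right) = - \frac{16583}{4} \approx -4145.8$)
$Q{\left(l,v \right)} = v$ ($Q{\left(l,v \right)} = 1 v = v$)
$305 + x Q{\left(M,-11 \right)} = 305 - - \frac{182413}{4} = 305 + \frac{182413}{4} = \frac{183633}{4}$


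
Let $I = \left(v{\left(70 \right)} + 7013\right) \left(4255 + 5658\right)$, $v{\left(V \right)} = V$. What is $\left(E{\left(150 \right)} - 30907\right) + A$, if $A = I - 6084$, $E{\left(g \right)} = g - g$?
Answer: $70176788$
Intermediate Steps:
$E{\left(g \right)} = 0$
$I = 70213779$ ($I = \left(70 + 7013\right) \left(4255 + 5658\right) = 7083 \cdot 9913 = 70213779$)
$A = 70207695$ ($A = 70213779 - 6084 = 70207695$)
$\left(E{\left(150 \right)} - 30907\right) + A = \left(0 - 30907\right) + 70207695 = -30907 + 70207695 = 70176788$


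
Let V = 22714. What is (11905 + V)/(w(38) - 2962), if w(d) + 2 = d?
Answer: -34619/2926 ≈ -11.832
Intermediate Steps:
w(d) = -2 + d
(11905 + V)/(w(38) - 2962) = (11905 + 22714)/((-2 + 38) - 2962) = 34619/(36 - 2962) = 34619/(-2926) = 34619*(-1/2926) = -34619/2926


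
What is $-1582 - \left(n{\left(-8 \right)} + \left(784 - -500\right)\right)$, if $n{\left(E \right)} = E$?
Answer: $-2858$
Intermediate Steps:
$-1582 - \left(n{\left(-8 \right)} + \left(784 - -500\right)\right) = -1582 - \left(-8 + \left(784 - -500\right)\right) = -1582 - \left(-8 + \left(784 + 500\right)\right) = -1582 - \left(-8 + 1284\right) = -1582 - 1276 = -2858$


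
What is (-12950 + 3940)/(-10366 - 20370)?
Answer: 265/904 ≈ 0.29314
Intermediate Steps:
(-12950 + 3940)/(-10366 - 20370) = -9010/(-30736) = -9010*(-1/30736) = 265/904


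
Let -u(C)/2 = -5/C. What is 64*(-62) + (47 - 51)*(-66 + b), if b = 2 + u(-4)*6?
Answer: -3652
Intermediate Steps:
u(C) = 10/C (u(C) = -(-10)/C = 10/C)
b = -13 (b = 2 + (10/(-4))*6 = 2 + (10*(-¼))*6 = 2 - 5/2*6 = 2 - 15 = -13)
64*(-62) + (47 - 51)*(-66 + b) = 64*(-62) + (47 - 51)*(-66 - 13) = -3968 - 4*(-79) = -3968 + 316 = -3652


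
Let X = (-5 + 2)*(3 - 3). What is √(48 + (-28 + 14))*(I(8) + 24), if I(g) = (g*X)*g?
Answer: 24*√34 ≈ 139.94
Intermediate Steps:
X = 0 (X = -3*0 = 0)
I(g) = 0 (I(g) = (g*0)*g = 0*g = 0)
√(48 + (-28 + 14))*(I(8) + 24) = √(48 + (-28 + 14))*(0 + 24) = √(48 - 14)*24 = √34*24 = 24*√34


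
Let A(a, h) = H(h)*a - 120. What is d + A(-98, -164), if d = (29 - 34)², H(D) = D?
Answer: 15977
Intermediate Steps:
A(a, h) = -120 + a*h (A(a, h) = h*a - 120 = a*h - 120 = -120 + a*h)
d = 25 (d = (-5)² = 25)
d + A(-98, -164) = 25 + (-120 - 98*(-164)) = 25 + (-120 + 16072) = 25 + 15952 = 15977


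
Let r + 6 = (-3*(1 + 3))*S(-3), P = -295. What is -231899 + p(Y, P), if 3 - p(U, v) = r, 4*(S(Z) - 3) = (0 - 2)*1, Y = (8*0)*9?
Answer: -231860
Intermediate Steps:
Y = 0 (Y = 0*9 = 0)
S(Z) = 5/2 (S(Z) = 3 + ((0 - 2)*1)/4 = 3 + (-2*1)/4 = 3 + (¼)*(-2) = 3 - ½ = 5/2)
r = -36 (r = -6 - 3*(1 + 3)*(5/2) = -6 - 3*4*(5/2) = -6 - 12*5/2 = -6 - 30 = -36)
p(U, v) = 39 (p(U, v) = 3 - 1*(-36) = 3 + 36 = 39)
-231899 + p(Y, P) = -231899 + 39 = -231860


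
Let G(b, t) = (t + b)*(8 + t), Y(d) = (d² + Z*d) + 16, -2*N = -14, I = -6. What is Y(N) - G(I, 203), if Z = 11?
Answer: -41425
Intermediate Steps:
N = 7 (N = -½*(-14) = 7)
Y(d) = 16 + d² + 11*d (Y(d) = (d² + 11*d) + 16 = 16 + d² + 11*d)
G(b, t) = (8 + t)*(b + t) (G(b, t) = (b + t)*(8 + t) = (8 + t)*(b + t))
Y(N) - G(I, 203) = (16 + 7² + 11*7) - (203² + 8*(-6) + 8*203 - 6*203) = (16 + 49 + 77) - (41209 - 48 + 1624 - 1218) = 142 - 1*41567 = 142 - 41567 = -41425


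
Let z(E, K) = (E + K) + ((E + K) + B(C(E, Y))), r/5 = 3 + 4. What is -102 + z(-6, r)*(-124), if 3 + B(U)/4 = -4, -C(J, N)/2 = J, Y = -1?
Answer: -3822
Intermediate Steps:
C(J, N) = -2*J
B(U) = -28 (B(U) = -12 + 4*(-4) = -12 - 16 = -28)
r = 35 (r = 5*(3 + 4) = 5*7 = 35)
z(E, K) = -28 + 2*E + 2*K (z(E, K) = (E + K) + ((E + K) - 28) = (E + K) + (-28 + E + K) = -28 + 2*E + 2*K)
-102 + z(-6, r)*(-124) = -102 + (-28 + 2*(-6) + 2*35)*(-124) = -102 + (-28 - 12 + 70)*(-124) = -102 + 30*(-124) = -102 - 3720 = -3822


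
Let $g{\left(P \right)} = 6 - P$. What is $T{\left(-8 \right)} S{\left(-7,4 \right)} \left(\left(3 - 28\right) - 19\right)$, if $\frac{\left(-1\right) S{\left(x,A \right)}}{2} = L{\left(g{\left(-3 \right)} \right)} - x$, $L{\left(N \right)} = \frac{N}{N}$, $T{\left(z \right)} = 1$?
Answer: $704$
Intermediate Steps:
$L{\left(N \right)} = 1$
$S{\left(x,A \right)} = -2 + 2 x$ ($S{\left(x,A \right)} = - 2 \left(1 - x\right) = -2 + 2 x$)
$T{\left(-8 \right)} S{\left(-7,4 \right)} \left(\left(3 - 28\right) - 19\right) = 1 \left(-2 + 2 \left(-7\right)\right) \left(\left(3 - 28\right) - 19\right) = 1 \left(-2 - 14\right) \left(-25 - 19\right) = 1 \left(-16\right) \left(-44\right) = \left(-16\right) \left(-44\right) = 704$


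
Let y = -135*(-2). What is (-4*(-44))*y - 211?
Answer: 47309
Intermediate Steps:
y = 270
(-4*(-44))*y - 211 = -4*(-44)*270 - 211 = 176*270 - 211 = 47520 - 211 = 47309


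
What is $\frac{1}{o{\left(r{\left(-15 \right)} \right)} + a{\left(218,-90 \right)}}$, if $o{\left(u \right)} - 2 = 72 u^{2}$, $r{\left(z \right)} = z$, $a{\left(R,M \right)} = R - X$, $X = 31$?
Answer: $\frac{1}{16389} \approx 6.1017 \cdot 10^{-5}$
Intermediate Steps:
$a{\left(R,M \right)} = -31 + R$ ($a{\left(R,M \right)} = R - 31 = -31 + R$)
$o{\left(u \right)} = 2 + 72 u^{2}$
$\frac{1}{o{\left(r{\left(-15 \right)} \right)} + a{\left(218,-90 \right)}} = \frac{1}{\left(2 + 72 \left(-15\right)^{2}\right) + \left(-31 + 218\right)} = \frac{1}{\left(2 + 72 \cdot 225\right) + 187} = \frac{1}{\left(2 + 16200\right) + 187} = \frac{1}{16202 + 187} = \frac{1}{16389}$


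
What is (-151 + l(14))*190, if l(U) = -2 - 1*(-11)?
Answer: -26980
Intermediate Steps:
l(U) = 9 (l(U) = -2 + 11 = 9)
(-151 + l(14))*190 = (-151 + 9)*190 = -142*190 = -26980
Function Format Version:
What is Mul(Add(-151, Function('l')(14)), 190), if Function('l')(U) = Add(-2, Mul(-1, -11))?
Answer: -26980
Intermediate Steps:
Function('l')(U) = 9 (Function('l')(U) = Add(-2, 11) = 9)
Mul(Add(-151, Function('l')(14)), 190) = Mul(Add(-151, 9), 190) = Mul(-142, 190) = -26980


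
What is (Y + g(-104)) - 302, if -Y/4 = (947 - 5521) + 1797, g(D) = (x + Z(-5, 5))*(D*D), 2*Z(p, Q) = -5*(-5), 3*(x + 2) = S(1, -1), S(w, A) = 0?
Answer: 124374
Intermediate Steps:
x = -2 (x = -2 + (⅓)*0 = -2 + 0 = -2)
Z(p, Q) = 25/2 (Z(p, Q) = (-5*(-5))/2 = (½)*25 = 25/2)
g(D) = 21*D²/2 (g(D) = (-2 + 25/2)*(D*D) = 21*D²/2)
Y = 11108 (Y = -4*((947 - 5521) + 1797) = -4*(-4574 + 1797) = -4*(-2777) = 11108)
(Y + g(-104)) - 302 = (11108 + (21/2)*(-104)²) - 302 = (11108 + (21/2)*10816) - 302 = (11108 + 113568) - 302 = 124676 - 302 = 124374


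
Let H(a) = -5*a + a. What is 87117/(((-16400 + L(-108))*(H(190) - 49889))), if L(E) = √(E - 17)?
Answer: 19049584/181634151615 + 29039*I*√5/908170758075 ≈ 0.00010488 + 7.1499e-8*I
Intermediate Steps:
H(a) = -4*a
L(E) = √(-17 + E)
87117/(((-16400 + L(-108))*(H(190) - 49889))) = 87117/(((-16400 + √(-17 - 108))*(-4*190 - 49889))) = 87117/(((-16400 + √(-125))*(-760 - 49889))) = 87117/(((-16400 + 5*I*√5)*(-50649))) = 87117/(830643600 - 253245*I*√5)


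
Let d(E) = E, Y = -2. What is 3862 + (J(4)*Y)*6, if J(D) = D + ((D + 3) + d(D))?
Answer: 3682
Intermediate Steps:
J(D) = 3 + 3*D (J(D) = D + ((D + 3) + D) = D + ((3 + D) + D) = D + (3 + 2*D) = 3 + 3*D)
3862 + (J(4)*Y)*6 = 3862 + ((3 + 3*4)*(-2))*6 = 3862 + ((3 + 12)*(-2))*6 = 3862 + (15*(-2))*6 = 3862 - 30*6 = 3862 - 180 = 3682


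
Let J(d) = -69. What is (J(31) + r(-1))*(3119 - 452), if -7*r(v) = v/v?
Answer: -184404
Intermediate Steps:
r(v) = -⅐ (r(v) = -v/(7*v) = -⅐*1 = -⅐)
(J(31) + r(-1))*(3119 - 452) = (-69 - ⅐)*(3119 - 452) = -484/7*2667 = -184404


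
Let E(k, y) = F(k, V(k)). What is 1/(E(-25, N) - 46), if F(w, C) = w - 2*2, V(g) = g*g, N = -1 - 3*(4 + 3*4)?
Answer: -1/75 ≈ -0.013333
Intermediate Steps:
N = -49 (N = -1 - 3*(4 + 12) = -1 - 3*16 = -1 - 48 = -49)
V(g) = g**2
F(w, C) = -4 + w (F(w, C) = w - 4 = -4 + w)
E(k, y) = -4 + k
1/(E(-25, N) - 46) = 1/((-4 - 25) - 46) = 1/(-29 - 46) = 1/(-75) = -1/75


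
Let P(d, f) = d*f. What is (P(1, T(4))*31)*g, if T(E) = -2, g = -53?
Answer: 3286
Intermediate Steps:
(P(1, T(4))*31)*g = ((1*(-2))*31)*(-53) = -2*31*(-53) = -62*(-53) = 3286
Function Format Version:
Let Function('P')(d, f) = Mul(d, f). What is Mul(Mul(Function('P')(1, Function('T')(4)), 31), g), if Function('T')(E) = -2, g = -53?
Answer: 3286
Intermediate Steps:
Mul(Mul(Function('P')(1, Function('T')(4)), 31), g) = Mul(Mul(Mul(1, -2), 31), -53) = Mul(Mul(-2, 31), -53) = Mul(-62, -53) = 3286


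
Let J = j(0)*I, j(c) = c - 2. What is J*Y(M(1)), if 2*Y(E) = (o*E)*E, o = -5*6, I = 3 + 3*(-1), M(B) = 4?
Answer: 0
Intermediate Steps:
j(c) = -2 + c
I = 0 (I = 3 - 3 = 0)
o = -30
J = 0 (J = (-2 + 0)*0 = -2*0 = 0)
Y(E) = -15*E**2 (Y(E) = ((-30*E)*E)/2 = (-30*E**2)/2 = -15*E**2)
J*Y(M(1)) = 0*(-15*4**2) = 0*(-15*16) = 0*(-240) = 0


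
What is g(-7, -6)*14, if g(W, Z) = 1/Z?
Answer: -7/3 ≈ -2.3333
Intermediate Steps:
g(-7, -6)*14 = 14/(-6) = -1/6*14 = -7/3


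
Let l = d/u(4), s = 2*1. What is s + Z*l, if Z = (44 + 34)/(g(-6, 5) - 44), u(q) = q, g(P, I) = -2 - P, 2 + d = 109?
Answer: -4013/80 ≈ -50.162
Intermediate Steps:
d = 107 (d = -2 + 109 = 107)
s = 2
Z = -39/20 (Z = (44 + 34)/((-2 - 1*(-6)) - 44) = 78/((-2 + 6) - 44) = 78/(4 - 44) = 78/(-40) = 78*(-1/40) = -39/20 ≈ -1.9500)
l = 107/4 ≈ 26.750
s + Z*l = 2 - 39/20*107/4 = 2 - 4173/80 = -4013/80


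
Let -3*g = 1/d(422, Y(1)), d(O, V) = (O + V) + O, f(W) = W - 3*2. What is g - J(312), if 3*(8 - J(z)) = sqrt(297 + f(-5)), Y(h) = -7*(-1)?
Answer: -20425/2553 + sqrt(286)/3 ≈ -2.3632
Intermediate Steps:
Y(h) = 7
f(W) = -6 + W (f(W) = W - 6 = -6 + W)
d(O, V) = V + 2*O
J(z) = 8 - sqrt(286)/3 (J(z) = 8 - sqrt(297 + (-6 - 5))/3 = 8 - sqrt(297 - 11)/3 = 8 - sqrt(286)/3)
g = -1/2553 (g = -1/(3*(7 + 2*422)) = -1/(3*(7 + 844)) = -1/3/851 = -1/3*1/851 = -1/2553 ≈ -0.00039170)
g - J(312) = -1/2553 - (8 - sqrt(286)/3) = -1/2553 + (-8 + sqrt(286)/3) = -20425/2553 + sqrt(286)/3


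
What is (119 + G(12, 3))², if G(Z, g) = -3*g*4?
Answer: 6889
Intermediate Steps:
G(Z, g) = -12*g
(119 + G(12, 3))² = (119 - 12*3)² = (119 - 36)² = 83² = 6889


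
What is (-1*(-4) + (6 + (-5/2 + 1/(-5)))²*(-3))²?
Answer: 8219689/10000 ≈ 821.97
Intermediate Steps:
(-1*(-4) + (6 + (-5/2 + 1/(-5)))²*(-3))² = (4 + (6 + (-5*½ + 1*(-⅕)))²*(-3))² = (4 + (6 + (-5/2 - ⅕))²*(-3))² = (4 + (6 - 27/10)²*(-3))² = (4 + (33/10)²*(-3))² = (4 + (1089/100)*(-3))² = (4 - 3267/100)² = (-2867/100)² = 8219689/10000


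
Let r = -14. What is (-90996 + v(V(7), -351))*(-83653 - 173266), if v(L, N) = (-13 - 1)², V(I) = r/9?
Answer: 23328245200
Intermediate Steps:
V(I) = -14/9
v(L, N) = 196 (v(L, N) = (-14)² = 196)
(-90996 + v(V(7), -351))*(-83653 - 173266) = (-90996 + 196)*(-83653 - 173266) = -90800*(-256919) = 23328245200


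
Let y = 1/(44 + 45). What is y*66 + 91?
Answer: 8165/89 ≈ 91.742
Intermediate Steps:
y = 1/89 ≈ 0.011236
y*66 + 91 = (1/89)*66 + 91 = 66/89 + 91 = 8165/89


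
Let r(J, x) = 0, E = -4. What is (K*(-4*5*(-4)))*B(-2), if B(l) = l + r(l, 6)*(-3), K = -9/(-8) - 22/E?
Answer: -1060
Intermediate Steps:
K = 53/8 (K = -9/(-8) - 22/(-4) = -9*(-⅛) - 22*(-¼) = 9/8 + 11/2 = 53/8 ≈ 6.6250)
B(l) = l (B(l) = l + 0*(-3) = l + 0 = l)
(K*(-4*5*(-4)))*B(-2) = (53*(-4*5*(-4))/8)*(-2) = (53*(-20*(-4))/8)*(-2) = ((53/8)*80)*(-2) = 530*(-2) = -1060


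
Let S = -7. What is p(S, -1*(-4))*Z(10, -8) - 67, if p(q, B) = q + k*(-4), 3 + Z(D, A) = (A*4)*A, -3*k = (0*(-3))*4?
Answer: -1838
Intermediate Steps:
k = 0 (k = -0*(-3)*4/3 = -0*4 = -⅓*0 = 0)
Z(D, A) = -3 + 4*A² (Z(D, A) = -3 + (A*4)*A = -3 + (4*A)*A = -3 + 4*A²)
p(q, B) = q (p(q, B) = q + 0*(-4) = q + 0 = q)
p(S, -1*(-4))*Z(10, -8) - 67 = -7*(-3 + 4*(-8)²) - 67 = -7*(-3 + 4*64) - 67 = -7*(-3 + 256) - 67 = -7*253 - 67 = -1771 - 67 = -1838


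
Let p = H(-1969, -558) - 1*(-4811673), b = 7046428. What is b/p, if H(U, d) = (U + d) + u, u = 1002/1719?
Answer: 1009400811/688910248 ≈ 1.4652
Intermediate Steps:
u = 334/573 (u = 1002*(1/1719) = 334/573 ≈ 0.58290)
H(U, d) = 334/573 + U + d (H(U, d) = (U + d) + 334/573 = 334/573 + U + d)
p = 2755640992/573 (p = (334/573 - 1969 - 558) - 1*(-4811673) = -1447637/573 + 4811673 = 2755640992/573 ≈ 4.8091e+6)
b/p = 7046428/(2755640992/573) = 7046428*(573/2755640992) = 1009400811/688910248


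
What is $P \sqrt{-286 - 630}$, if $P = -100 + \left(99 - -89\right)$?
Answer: $176 i \sqrt{229} \approx 2663.4 i$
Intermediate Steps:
$P = 88$ ($P = -100 + \left(99 + 89\right) = -100 + 188 = 88$)
$P \sqrt{-286 - 630} = 88 \sqrt{-286 - 630} = 88 \sqrt{-916} = 88 \cdot 2 i \sqrt{229} = 176 i \sqrt{229}$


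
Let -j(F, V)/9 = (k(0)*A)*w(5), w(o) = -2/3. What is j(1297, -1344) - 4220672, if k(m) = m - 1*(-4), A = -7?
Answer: -4220840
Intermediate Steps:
k(m) = 4 + m (k(m) = m + 4 = 4 + m)
w(o) = -⅔ (w(o) = -2*⅓ = -⅔)
j(F, V) = -168 (j(F, V) = -9*(4 + 0)*(-7)*(-2)/3 = -9*4*(-7)*(-2)/3 = -(-252)*(-2)/3 = -9*56/3 = -168)
j(1297, -1344) - 4220672 = -168 - 4220672 = -4220840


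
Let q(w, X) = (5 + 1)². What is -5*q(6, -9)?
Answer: -180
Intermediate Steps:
q(w, X) = 36 (q(w, X) = 6² = 36)
-5*q(6, -9) = -5*36 = -180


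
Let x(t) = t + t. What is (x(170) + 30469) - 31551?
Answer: -742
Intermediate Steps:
x(t) = 2*t
(x(170) + 30469) - 31551 = (2*170 + 30469) - 31551 = (340 + 30469) - 31551 = 30809 - 31551 = -742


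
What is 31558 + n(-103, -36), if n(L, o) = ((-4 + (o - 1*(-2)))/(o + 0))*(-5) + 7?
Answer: 568075/18 ≈ 31560.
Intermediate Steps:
n(L, o) = 7 - 5*(-2 + o)/o (n(L, o) = ((-4 + (o + 2))/o)*(-5) + 7 = ((-4 + (2 + o))/o)*(-5) + 7 = ((-2 + o)/o)*(-5) + 7 = -5*(-2 + o)/o + 7 = 7 - 5*(-2 + o)/o)
31558 + n(-103, -36) = 31558 + (2 + 10/(-36)) = 31558 + (2 + 10*(-1/36)) = 31558 + (2 - 5/18) = 31558 + 31/18 = 568075/18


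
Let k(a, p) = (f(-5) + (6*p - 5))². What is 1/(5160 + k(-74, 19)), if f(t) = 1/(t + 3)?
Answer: 4/67729 ≈ 5.9059e-5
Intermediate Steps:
f(t) = 1/(3 + t)
k(a, p) = (-11/2 + 6*p)² (k(a, p) = (1/(3 - 5) + (6*p - 5))² = (1/(-2) + (-5 + 6*p))² = (-½ + (-5 + 6*p))² = (-11/2 + 6*p)²)
1/(5160 + k(-74, 19)) = 1/(5160 + (-11 + 12*19)²/4) = 1/(5160 + (-11 + 228)²/4) = 1/(5160 + (¼)*217²) = 1/(5160 + (¼)*47089) = 1/(5160 + 47089/4) = 1/(67729/4) = 4/67729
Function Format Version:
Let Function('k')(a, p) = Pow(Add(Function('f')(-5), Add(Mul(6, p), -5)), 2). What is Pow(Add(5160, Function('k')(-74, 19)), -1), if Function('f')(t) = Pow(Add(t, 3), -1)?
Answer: Rational(4, 67729) ≈ 5.9059e-5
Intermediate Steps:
Function('f')(t) = Pow(Add(3, t), -1)
Function('k')(a, p) = Pow(Add(Rational(-11, 2), Mul(6, p)), 2) (Function('k')(a, p) = Pow(Add(Pow(Add(3, -5), -1), Add(Mul(6, p), -5)), 2) = Pow(Add(Pow(-2, -1), Add(-5, Mul(6, p))), 2) = Pow(Add(Rational(-1, 2), Add(-5, Mul(6, p))), 2) = Pow(Add(Rational(-11, 2), Mul(6, p)), 2))
Pow(Add(5160, Function('k')(-74, 19)), -1) = Pow(Add(5160, Mul(Rational(1, 4), Pow(Add(-11, Mul(12, 19)), 2))), -1) = Pow(Add(5160, Mul(Rational(1, 4), Pow(Add(-11, 228), 2))), -1) = Pow(Add(5160, Mul(Rational(1, 4), Pow(217, 2))), -1) = Pow(Add(5160, Mul(Rational(1, 4), 47089)), -1) = Pow(Add(5160, Rational(47089, 4)), -1) = Pow(Rational(67729, 4), -1) = Rational(4, 67729)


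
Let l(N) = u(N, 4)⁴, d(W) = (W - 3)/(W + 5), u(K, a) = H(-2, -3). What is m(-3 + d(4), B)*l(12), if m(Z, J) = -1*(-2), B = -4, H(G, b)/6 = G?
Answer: 41472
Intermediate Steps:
H(G, b) = 6*G
u(K, a) = -12 (u(K, a) = 6*(-2) = -12)
d(W) = (-3 + W)/(5 + W)
l(N) = 20736 (l(N) = (-12)⁴ = 20736)
m(Z, J) = 2
m(-3 + d(4), B)*l(12) = 2*20736 = 41472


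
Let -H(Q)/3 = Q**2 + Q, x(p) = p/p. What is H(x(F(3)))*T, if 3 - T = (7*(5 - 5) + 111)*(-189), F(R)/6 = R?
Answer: -125892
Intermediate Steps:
F(R) = 6*R
x(p) = 1
H(Q) = -3*Q - 3*Q**2 (H(Q) = -3*(Q**2 + Q) = -3*(Q + Q**2) = -3*Q - 3*Q**2)
T = 20982 (T = 3 - (7*(5 - 5) + 111)*(-189) = 3 - (7*0 + 111)*(-189) = 3 - (0 + 111)*(-189) = 3 - 111*(-189) = 3 - 1*(-20979) = 3 + 20979 = 20982)
H(x(F(3)))*T = -3*1*(1 + 1)*20982 = -3*1*2*20982 = -6*20982 = -125892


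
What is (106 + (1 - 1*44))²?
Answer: 3969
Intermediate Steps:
(106 + (1 - 1*44))² = (106 + (1 - 44))² = (106 - 43)² = 63² = 3969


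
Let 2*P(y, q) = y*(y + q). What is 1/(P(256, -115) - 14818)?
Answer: 1/3230 ≈ 0.00030960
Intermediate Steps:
P(y, q) = y*(q + y)/2 (P(y, q) = (y*(y + q))/2 = (y*(q + y))/2 = y*(q + y)/2)
1/(P(256, -115) - 14818) = 1/((½)*256*(-115 + 256) - 14818) = 1/((½)*256*141 - 14818) = 1/(18048 - 14818) = 1/3230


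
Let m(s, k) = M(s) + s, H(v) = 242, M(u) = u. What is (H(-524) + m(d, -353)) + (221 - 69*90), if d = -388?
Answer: -6523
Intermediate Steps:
m(s, k) = 2*s (m(s, k) = s + s = 2*s)
(H(-524) + m(d, -353)) + (221 - 69*90) = (242 + 2*(-388)) + (221 - 69*90) = (242 - 776) + (221 - 6210) = -534 - 5989 = -6523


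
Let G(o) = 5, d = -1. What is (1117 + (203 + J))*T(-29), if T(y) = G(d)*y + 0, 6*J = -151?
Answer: -1126505/6 ≈ -1.8775e+5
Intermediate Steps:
J = -151/6 (J = (⅙)*(-151) = -151/6 ≈ -25.167)
T(y) = 5*y (T(y) = 5*y + 0 = 5*y)
(1117 + (203 + J))*T(-29) = (1117 + (203 - 151/6))*(5*(-29)) = (1117 + 1067/6)*(-145) = (7769/6)*(-145) = -1126505/6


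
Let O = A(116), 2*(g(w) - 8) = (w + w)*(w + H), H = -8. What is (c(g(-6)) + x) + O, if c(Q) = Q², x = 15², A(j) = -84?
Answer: 8605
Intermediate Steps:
g(w) = 8 + w*(-8 + w) (g(w) = 8 + ((w + w)*(w - 8))/2 = 8 + ((2*w)*(-8 + w))/2 = 8 + (2*w*(-8 + w))/2 = 8 + w*(-8 + w))
O = -84
x = 225
(c(g(-6)) + x) + O = ((8 + (-6)² - 8*(-6))² + 225) - 84 = ((8 + 36 + 48)² + 225) - 84 = (92² + 225) - 84 = (8464 + 225) - 84 = 8689 - 84 = 8605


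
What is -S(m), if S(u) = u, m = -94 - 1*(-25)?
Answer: 69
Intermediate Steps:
m = -69 (m = -94 + 25 = -69)
-S(m) = -1*(-69) = 69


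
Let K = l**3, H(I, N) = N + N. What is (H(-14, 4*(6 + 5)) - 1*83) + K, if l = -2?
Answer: -3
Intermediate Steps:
H(I, N) = 2*N
K = -8 (K = (-2)**3 = -8)
(H(-14, 4*(6 + 5)) - 1*83) + K = (2*(4*(6 + 5)) - 1*83) - 8 = (2*(4*11) - 83) - 8 = (2*44 - 83) - 8 = (88 - 83) - 8 = 5 - 8 = -3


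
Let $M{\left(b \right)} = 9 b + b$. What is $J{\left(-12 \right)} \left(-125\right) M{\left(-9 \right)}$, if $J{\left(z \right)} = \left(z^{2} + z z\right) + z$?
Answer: $3105000$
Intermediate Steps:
$M{\left(b \right)} = 10 b$
$J{\left(z \right)} = z + 2 z^{2}$ ($J{\left(z \right)} = \left(z^{2} + z^{2}\right) + z = 2 z^{2} + z = z + 2 z^{2}$)
$J{\left(-12 \right)} \left(-125\right) M{\left(-9 \right)} = - 12 \left(1 + 2 \left(-12\right)\right) \left(-125\right) 10 \left(-9\right) = - 12 \left(1 - 24\right) \left(-125\right) \left(-90\right) = \left(-12\right) \left(-23\right) \left(-125\right) \left(-90\right) = 276 \left(-125\right) \left(-90\right) = \left(-34500\right) \left(-90\right) = 3105000$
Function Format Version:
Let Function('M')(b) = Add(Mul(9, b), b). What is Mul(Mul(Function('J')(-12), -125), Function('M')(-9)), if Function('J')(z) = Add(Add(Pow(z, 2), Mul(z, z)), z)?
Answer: 3105000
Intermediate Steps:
Function('M')(b) = Mul(10, b)
Function('J')(z) = Add(z, Mul(2, Pow(z, 2))) (Function('J')(z) = Add(Add(Pow(z, 2), Pow(z, 2)), z) = Add(Mul(2, Pow(z, 2)), z) = Add(z, Mul(2, Pow(z, 2))))
Mul(Mul(Function('J')(-12), -125), Function('M')(-9)) = Mul(Mul(Mul(-12, Add(1, Mul(2, -12))), -125), Mul(10, -9)) = Mul(Mul(Mul(-12, Add(1, -24)), -125), -90) = Mul(Mul(Mul(-12, -23), -125), -90) = Mul(Mul(276, -125), -90) = Mul(-34500, -90) = 3105000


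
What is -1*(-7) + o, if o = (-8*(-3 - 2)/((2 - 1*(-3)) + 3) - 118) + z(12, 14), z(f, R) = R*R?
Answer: 90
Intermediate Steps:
z(f, R) = R²
o = 83 (o = (-8*(-3 - 2)/((2 - 1*(-3)) + 3) - 118) + 14² = (-(-40)/((2 + 3) + 3) - 118) + 196 = (-(-40)/(5 + 3) - 118) + 196 = (-(-40)/8 - 118) + 196 = (-8*(-5/8) - 118) + 196 = (5 - 118) + 196 = -113 + 196 = 83)
-1*(-7) + o = -1*(-7) + 83 = 7 + 83 = 90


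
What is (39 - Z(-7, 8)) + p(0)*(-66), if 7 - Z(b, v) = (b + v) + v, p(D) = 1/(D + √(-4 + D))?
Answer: 41 + 33*I ≈ 41.0 + 33.0*I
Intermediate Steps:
Z(b, v) = 7 - b - 2*v (Z(b, v) = 7 - ((b + v) + v) = 7 - (b + 2*v) = 7 + (-b - 2*v) = 7 - b - 2*v)
(39 - Z(-7, 8)) + p(0)*(-66) = (39 - (7 - 1*(-7) - 2*8)) - 66/(0 + √(-4 + 0)) = (39 - (7 + 7 - 16)) - 66/(0 + √(-4)) = (39 - 1*(-2)) - 66/(0 + 2*I) = (39 + 2) - 66/(2*I) = 41 - I/2*(-66) = 41 + 33*I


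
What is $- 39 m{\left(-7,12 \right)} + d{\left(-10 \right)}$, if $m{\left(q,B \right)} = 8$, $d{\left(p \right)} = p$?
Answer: $-322$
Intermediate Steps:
$- 39 m{\left(-7,12 \right)} + d{\left(-10 \right)} = \left(-39\right) 8 - 10 = -312 - 10 = -322$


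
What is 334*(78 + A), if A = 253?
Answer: 110554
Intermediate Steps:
334*(78 + A) = 334*(78 + 253) = 334*331 = 110554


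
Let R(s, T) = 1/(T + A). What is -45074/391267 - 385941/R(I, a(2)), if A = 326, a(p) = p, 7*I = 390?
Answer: -49529960582090/391267 ≈ -1.2659e+8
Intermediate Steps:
I = 390/7 (I = (⅐)*390 = 390/7 ≈ 55.714)
R(s, T) = 1/(326 + T) (R(s, T) = 1/(T + 326) = 1/(326 + T))
-45074/391267 - 385941/R(I, a(2)) = -45074/391267 - 385941/(1/(326 + 2)) = -45074*1/391267 - 385941/(1/328) = -45074/391267 - 385941/1/328 = -45074/391267 - 385941*328 = -45074/391267 - 126588648 = -49529960582090/391267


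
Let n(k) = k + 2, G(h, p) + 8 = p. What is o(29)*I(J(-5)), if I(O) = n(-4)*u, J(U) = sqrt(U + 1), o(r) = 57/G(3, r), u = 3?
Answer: -114/7 ≈ -16.286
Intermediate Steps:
G(h, p) = -8 + p
o(r) = 57/(-8 + r)
J(U) = sqrt(1 + U)
n(k) = 2 + k
I(O) = -6 (I(O) = (2 - 4)*3 = -2*3 = -6)
o(29)*I(J(-5)) = (57/(-8 + 29))*(-6) = (57/21)*(-6) = (57*(1/21))*(-6) = (19/7)*(-6) = -114/7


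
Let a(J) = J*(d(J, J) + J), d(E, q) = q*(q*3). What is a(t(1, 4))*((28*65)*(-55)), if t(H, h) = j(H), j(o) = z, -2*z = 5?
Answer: 8133125/2 ≈ 4.0666e+6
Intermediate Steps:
z = -5/2 (z = -½*5 = -5/2 ≈ -2.5000)
j(o) = -5/2
d(E, q) = 3*q² (d(E, q) = q*(3*q) = 3*q²)
t(H, h) = -5/2
a(J) = J*(J + 3*J²) (a(J) = J*(3*J² + J) = J*(J + 3*J²))
a(t(1, 4))*((28*65)*(-55)) = ((-5/2)²*(1 + 3*(-5/2)))*((28*65)*(-55)) = (25*(1 - 15/2)/4)*(1820*(-55)) = ((25/4)*(-13/2))*(-100100) = -325/8*(-100100) = 8133125/2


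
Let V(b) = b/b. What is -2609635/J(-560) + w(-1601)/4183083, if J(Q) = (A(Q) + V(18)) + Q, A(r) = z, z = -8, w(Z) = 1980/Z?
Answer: 30823682550635/6697115883 ≈ 4602.5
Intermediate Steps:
A(r) = -8
V(b) = 1
J(Q) = -7 + Q (J(Q) = (-8 + 1) + Q = -7 + Q)
-2609635/J(-560) + w(-1601)/4183083 = -2609635/(-7 - 560) + (1980/(-1601))/4183083 = -2609635/(-567) + (1980*(-1/1601))*(1/4183083) = -2609635*(-1/567) - 1980/1601*1/4183083 = 372805/81 - 220/744123987 = 30823682550635/6697115883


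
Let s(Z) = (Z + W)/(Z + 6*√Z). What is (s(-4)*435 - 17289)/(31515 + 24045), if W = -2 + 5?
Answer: -9215/29632 + 87*I/148160 ≈ -0.31098 + 0.0005872*I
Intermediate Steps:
W = 3
s(Z) = (3 + Z)/(Z + 6*√Z) (s(Z) = (Z + 3)/(Z + 6*√Z) = (3 + Z)/(Z + 6*√Z))
(s(-4)*435 - 17289)/(31515 + 24045) = (((3 - 4)/(-4 + 6*√(-4)))*435 - 17289)/(31515 + 24045) = ((-1/(-4 + 6*(2*I)))*435 - 17289)/55560 = ((-1/(-4 + 12*I))*435 - 17289)*(1/55560) = ((((-4 - 12*I)/160)*(-1))*435 - 17289)*(1/55560) = (-(-4 - 12*I)/160*435 - 17289)*(1/55560) = (-87*(-4 - 12*I)/32 - 17289)*(1/55560) = (-17289 - 87*(-4 - 12*I)/32)*(1/55560) = -5763/18520 - 29*(-4 - 12*I)/592640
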